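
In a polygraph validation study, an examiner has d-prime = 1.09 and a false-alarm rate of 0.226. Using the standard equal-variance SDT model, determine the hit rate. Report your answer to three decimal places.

z(false-alarm rate) = z(0.226) = -0.7521
z(H) = z(FA) + d' = -0.7521 + 1.09 = 0.3379
hit rate = Φ(0.3379) = 0.6323

hit rate = 0.632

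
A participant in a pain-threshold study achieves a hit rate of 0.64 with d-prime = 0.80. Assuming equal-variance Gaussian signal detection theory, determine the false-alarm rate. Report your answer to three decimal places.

false-alarm rate = 0.329

z(hit rate) = z(0.64) = 0.3585
z(FA) = z(H) − d' = 0.3585 − 0.80 = -0.4415
false-alarm rate = Φ(-0.4415) = 0.3294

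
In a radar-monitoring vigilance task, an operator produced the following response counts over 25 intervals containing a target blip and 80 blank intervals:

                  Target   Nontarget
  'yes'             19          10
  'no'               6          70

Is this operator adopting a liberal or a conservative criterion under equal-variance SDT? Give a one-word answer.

conservative

z(H) = 0.706, z(FA) = -1.150
c = −½·(z(H) + z(FA)) = 0.222
c > 0 → conservative criterion (biased toward responding “no”).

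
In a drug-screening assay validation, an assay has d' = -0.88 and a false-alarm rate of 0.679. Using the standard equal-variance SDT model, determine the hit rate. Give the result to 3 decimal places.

z(false-alarm rate) = z(0.679) = 0.4649
z(H) = z(FA) + d' = 0.4649 + (-0.88) = -0.4151
hit rate = Φ(-0.4151) = 0.3390

hit rate = 0.339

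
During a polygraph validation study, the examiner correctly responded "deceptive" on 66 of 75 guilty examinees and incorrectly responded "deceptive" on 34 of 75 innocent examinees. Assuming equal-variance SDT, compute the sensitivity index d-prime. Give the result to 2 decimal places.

d-prime = 1.29

H = 66/75 = 0.8800
FA = 34/75 = 0.4533
z(H) = 1.1750
z(FA) = -0.1173
d' = z(H) − z(FA) = 1.1750 − (-0.1173) = 1.2923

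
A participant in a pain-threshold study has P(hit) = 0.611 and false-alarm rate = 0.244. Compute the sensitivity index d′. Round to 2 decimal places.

d′ = 0.98

Φ⁻¹(H) = 0.2819
Φ⁻¹(FA) = -0.6935
d' = z(H) − z(FA) = 0.2819 − (-0.6935) = 0.9754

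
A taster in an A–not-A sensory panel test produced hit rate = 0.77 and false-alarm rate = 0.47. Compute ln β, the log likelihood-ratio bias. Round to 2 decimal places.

ln β = -0.27

z(H) = 0.739
z(FA) = -0.075
ln β = −½·[z(H)² − z(FA)²] = −0.5 × (0.546 − 0.006) = -0.270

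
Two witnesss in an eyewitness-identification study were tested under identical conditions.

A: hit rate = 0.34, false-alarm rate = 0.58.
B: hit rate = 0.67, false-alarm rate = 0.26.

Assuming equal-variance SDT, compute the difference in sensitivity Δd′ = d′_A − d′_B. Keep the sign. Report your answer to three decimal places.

Δd′ = -1.698

A: z(0.34) = -0.4125, z(0.58) = 0.2019, d' = -0.6144
B: z(0.67) = 0.4399, z(0.26) = -0.6433, d' = 1.0832
Δd' = d'_A − d'_B = -0.6144 − 1.0832 = -1.6976
B has the higher sensitivity.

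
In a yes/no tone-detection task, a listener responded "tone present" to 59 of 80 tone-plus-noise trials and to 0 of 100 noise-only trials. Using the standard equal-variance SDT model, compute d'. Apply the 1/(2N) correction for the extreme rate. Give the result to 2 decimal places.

The false-alarm rate is 0/100 = 0, so apply the 1/(2N) correction: FA → 1/(2·100) = 0.00500.
z(H) = z(0.73750) = 0.636
z(FA) = z(0.00500) = -2.576
d' = 0.636 − (-2.576) = 3.212

d' = 3.21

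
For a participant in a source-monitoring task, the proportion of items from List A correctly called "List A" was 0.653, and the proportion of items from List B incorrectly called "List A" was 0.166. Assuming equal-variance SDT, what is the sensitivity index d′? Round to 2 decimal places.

d′ = 1.36

Φ⁻¹(H) = Φ⁻¹(0.653) = 0.3934
Φ⁻¹(FA) = Φ⁻¹(0.166) = -0.9701
d' = z(H) − z(FA) = 0.3934 − (-0.9701) = 1.3635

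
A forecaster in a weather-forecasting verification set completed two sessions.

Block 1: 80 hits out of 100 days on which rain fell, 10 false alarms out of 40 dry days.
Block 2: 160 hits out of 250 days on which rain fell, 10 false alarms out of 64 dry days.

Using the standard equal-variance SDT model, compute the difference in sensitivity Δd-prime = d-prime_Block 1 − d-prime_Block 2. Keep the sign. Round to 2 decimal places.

Δd-prime = 0.15

Block 1: z(0.8000) = 0.842, z(0.2500) = -0.674, d' = 1.516
Block 2: z(0.6400) = 0.358, z(0.1562) = -1.010, d' = 1.368
Δd' = d'_Block 1 − d'_Block 2 = 1.516 − 1.368 = 0.148
Block 1 has the higher sensitivity.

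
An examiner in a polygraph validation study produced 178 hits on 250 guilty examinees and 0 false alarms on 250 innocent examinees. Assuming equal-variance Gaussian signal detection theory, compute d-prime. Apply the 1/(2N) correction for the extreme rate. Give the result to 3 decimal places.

The false-alarm rate is 0/250 = 0, so apply the 1/(2N) correction: FA → 1/(2·250) = 0.00200.
z(H) = z(0.71200) = 0.5592
z(FA) = z(0.00200) = -2.8782
d' = 0.5592 − (-2.8782) = 3.4374

d-prime = 3.437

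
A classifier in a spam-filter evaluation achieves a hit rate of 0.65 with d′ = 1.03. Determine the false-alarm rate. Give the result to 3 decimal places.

z(hit rate) = z(0.65) = 0.3853
z(FA) = z(H) − d' = 0.3853 − 1.03 = -0.6447
false-alarm rate = Φ(-0.6447) = 0.2596

false-alarm rate = 0.260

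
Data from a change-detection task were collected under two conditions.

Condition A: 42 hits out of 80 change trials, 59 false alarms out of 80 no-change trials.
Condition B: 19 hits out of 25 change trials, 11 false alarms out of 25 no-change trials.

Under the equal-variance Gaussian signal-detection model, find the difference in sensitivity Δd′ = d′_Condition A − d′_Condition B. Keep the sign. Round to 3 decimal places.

Condition A: z(0.5250) = 0.0627, z(0.7375) = 0.6357, d' = -0.5730
Condition B: z(0.7600) = 0.7063, z(0.4400) = -0.1510, d' = 0.8573
Δd' = d'_Condition A − d'_Condition B = -0.5730 − 0.8573 = -1.4303
Condition B has the higher sensitivity.

Δd′ = -1.430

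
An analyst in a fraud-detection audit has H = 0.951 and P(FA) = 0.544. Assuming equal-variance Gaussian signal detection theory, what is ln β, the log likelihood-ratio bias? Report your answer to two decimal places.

z(0.951) = 1.655, z(0.544) = 0.111
ln β = −½·[z(H)² − z(FA)²] = −0.5 × (2.739 − 0.012) = -1.3635

ln β = -1.36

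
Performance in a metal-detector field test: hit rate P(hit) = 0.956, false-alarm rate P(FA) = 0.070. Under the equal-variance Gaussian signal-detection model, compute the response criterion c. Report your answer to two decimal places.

c = -0.12

z(H) = z(0.956) = 1.706
z(FA) = z(0.070) = -1.476
c = −½·[z(H) + z(FA)] = −0.5 × (1.706 + (-1.476)) = -0.115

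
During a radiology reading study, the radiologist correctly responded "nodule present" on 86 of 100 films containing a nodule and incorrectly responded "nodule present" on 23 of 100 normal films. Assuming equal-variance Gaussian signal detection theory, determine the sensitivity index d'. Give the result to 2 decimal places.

d' = 1.82

H = 86/100 = 0.8600
FA = 23/100 = 0.2300
z(H) = z(0.8600) = 1.0803
z(FA) = z(0.2300) = -0.7388
d' = z(H) − z(FA) = 1.0803 − (-0.7388) = 1.8191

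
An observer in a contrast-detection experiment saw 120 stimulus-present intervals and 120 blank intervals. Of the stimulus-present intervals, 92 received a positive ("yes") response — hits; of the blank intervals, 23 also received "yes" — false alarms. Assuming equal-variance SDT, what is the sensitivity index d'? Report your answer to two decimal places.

d' = 1.60

H = 92/120 = 0.7667
FA = 23/120 = 0.1917
z(H) = z(0.7667) = 0.728
z(FA) = z(0.1917) = -0.872
d' = z(H) − z(FA) = 0.728 − (-0.872) = 1.600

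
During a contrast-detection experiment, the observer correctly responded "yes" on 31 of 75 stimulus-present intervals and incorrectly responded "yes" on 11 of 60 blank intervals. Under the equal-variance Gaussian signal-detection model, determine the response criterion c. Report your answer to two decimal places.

c = 0.56

H = 31/75 = 0.4133
FA = 11/60 = 0.1833
z(0.4133) = -0.219, z(0.1833) = -0.903
c = −½·[z(H) + z(FA)] = −0.5 × (-0.219 + (-0.903)) = 0.561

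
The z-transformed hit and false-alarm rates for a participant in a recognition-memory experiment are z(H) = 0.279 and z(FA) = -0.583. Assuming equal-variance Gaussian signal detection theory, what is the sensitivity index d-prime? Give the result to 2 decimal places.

d' = z(H) − z(FA) = 0.279 − (-0.583) = 0.862

d-prime = 0.86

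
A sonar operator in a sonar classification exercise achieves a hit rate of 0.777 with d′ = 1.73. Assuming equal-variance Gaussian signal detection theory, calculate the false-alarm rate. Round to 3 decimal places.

z(hit rate) = z(0.777) = 0.7621
z(FA) = z(H) − d' = 0.7621 − 1.73 = -0.9679
false-alarm rate = Φ(-0.9679) = 0.1665

false-alarm rate = 0.167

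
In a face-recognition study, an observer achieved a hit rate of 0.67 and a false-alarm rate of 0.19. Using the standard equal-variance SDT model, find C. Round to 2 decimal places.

C = 0.22

z(H) = 0.440
z(FA) = -0.878
c = −½·[z(H) + z(FA)] = −0.5 × (0.440 + (-0.878)) = 0.219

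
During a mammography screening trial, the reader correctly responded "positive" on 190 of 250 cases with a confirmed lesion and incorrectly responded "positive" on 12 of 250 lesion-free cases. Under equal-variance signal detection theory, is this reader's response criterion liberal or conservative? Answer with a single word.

conservative

z(H) = 0.706, z(FA) = -1.665
c = −½·(z(H) + z(FA)) = 0.4795
c > 0 → conservative criterion (biased toward responding “no”).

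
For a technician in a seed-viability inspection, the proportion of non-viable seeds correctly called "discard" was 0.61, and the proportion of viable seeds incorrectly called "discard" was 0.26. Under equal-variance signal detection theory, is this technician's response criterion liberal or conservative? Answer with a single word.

conservative

z(H) = 0.279, z(FA) = -0.643
c = −½·(z(H) + z(FA)) = 0.182
c > 0 → conservative criterion (biased toward responding “no”).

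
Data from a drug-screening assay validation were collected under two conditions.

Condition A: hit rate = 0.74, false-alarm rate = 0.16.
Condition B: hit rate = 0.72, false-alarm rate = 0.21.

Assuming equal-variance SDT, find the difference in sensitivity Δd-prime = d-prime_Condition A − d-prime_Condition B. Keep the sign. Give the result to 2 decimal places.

Condition A: z(0.74) = 0.643, z(0.16) = -0.994, d' = 1.637
Condition B: z(0.72) = 0.583, z(0.21) = -0.806, d' = 1.389
Δd' = d'_Condition A − d'_Condition B = 1.637 − 1.389 = 0.248
Condition A has the higher sensitivity.

Δd-prime = 0.25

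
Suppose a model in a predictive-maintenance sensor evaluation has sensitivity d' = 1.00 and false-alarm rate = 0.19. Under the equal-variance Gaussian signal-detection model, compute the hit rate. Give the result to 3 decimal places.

z(false-alarm rate) = z(0.19) = -0.8779
z(H) = z(FA) + d' = -0.8779 + 1.00 = 0.1221
hit rate = Φ(0.1221) = 0.5486

hit rate = 0.549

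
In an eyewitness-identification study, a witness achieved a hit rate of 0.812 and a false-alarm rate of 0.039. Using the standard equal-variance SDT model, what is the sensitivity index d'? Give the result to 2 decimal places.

d' = 2.65

z(H) = z(0.812) = 0.885
z(FA) = z(0.039) = -1.762
d' = z(H) − z(FA) = 0.885 − (-1.762) = 2.647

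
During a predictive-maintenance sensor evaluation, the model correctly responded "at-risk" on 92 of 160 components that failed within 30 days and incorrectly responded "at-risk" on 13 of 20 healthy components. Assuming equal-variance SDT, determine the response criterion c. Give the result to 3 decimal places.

c = -0.287

H = 92/160 = 0.5750
FA = 13/20 = 0.6500
Φ⁻¹(H) = 0.1891
Φ⁻¹(FA) = 0.3853
c = −½·[z(H) + z(FA)] = −0.5 × (0.1891 + 0.3853) = -0.2872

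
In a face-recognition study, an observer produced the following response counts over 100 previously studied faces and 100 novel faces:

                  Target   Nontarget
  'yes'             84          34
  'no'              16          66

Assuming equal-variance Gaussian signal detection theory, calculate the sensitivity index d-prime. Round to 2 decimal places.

d-prime = 1.41

H = 84/100 = 0.8400
FA = 34/100 = 0.3400
z(H) = z(0.8400) = 0.994
z(FA) = z(0.3400) = -0.412
d' = z(H) − z(FA) = 0.994 − (-0.412) = 1.406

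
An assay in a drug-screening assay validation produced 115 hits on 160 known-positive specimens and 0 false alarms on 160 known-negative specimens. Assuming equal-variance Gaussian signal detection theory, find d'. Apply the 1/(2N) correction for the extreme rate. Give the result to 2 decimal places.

The false-alarm rate is 0/160 = 0, so apply the 1/(2N) correction: FA → 1/(2·160) = 0.00313.
z(H) = z(0.71875) = 0.579
z(FA) = z(0.00313) = -2.734
d' = 0.579 − (-2.734) = 3.313

d' = 3.31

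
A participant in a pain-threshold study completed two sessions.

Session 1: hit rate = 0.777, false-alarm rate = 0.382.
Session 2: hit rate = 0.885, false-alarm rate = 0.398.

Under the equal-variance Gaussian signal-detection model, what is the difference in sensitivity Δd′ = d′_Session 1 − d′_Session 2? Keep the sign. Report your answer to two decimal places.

Session 1: z(0.777) = 0.762, z(0.382) = -0.300, d' = 1.062
Session 2: z(0.885) = 1.200, z(0.398) = -0.259, d' = 1.459
Δd' = d'_Session 1 − d'_Session 2 = 1.062 − 1.459 = -0.397
Session 2 has the higher sensitivity.

Δd′ = -0.40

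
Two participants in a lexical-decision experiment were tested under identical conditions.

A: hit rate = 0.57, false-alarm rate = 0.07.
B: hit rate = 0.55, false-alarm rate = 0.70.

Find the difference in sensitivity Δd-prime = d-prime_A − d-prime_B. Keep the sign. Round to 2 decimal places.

A: z(0.57) = 0.176, z(0.07) = -1.476, d' = 1.652
B: z(0.55) = 0.126, z(0.70) = 0.524, d' = -0.398
Δd' = d'_A − d'_B = 1.652 − (-0.398) = 2.050
A has the higher sensitivity.

Δd-prime = 2.05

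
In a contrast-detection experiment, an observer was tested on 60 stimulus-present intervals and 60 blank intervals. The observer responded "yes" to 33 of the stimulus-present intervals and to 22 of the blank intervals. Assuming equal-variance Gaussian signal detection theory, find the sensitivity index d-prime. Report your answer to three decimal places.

d-prime = 0.466

H = 33/60 = 0.5500
FA = 22/60 = 0.3667
z(H) = 0.1257
z(FA) = -0.3406
d' = z(H) − z(FA) = 0.1257 − (-0.3406) = 0.4663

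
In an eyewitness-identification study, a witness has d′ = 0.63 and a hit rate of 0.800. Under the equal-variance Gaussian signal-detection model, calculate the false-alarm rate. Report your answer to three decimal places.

false-alarm rate = 0.584

z(hit rate) = z(0.800) = 0.8416
z(FA) = z(H) − d' = 0.8416 − 0.63 = 0.2116
false-alarm rate = Φ(0.2116) = 0.5838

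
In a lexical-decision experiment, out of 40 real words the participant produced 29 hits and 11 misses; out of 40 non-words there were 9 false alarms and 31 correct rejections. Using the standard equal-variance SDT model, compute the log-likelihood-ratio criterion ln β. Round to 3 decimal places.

H = 29/40 = 0.7250
FA = 9/40 = 0.2250
z(H) = 0.5978
z(FA) = -0.7554
ln β = −½·[z(H)² − z(FA)²] = −0.5 × (0.3574 − 0.5706) = 0.1066

ln β = 0.107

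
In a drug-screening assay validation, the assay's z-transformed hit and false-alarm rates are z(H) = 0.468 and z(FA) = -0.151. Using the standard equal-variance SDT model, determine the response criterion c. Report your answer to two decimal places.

c = -0.16

c = −½·[z(H) + z(FA)] = −½·(0.468 + (-0.151)) = -0.1585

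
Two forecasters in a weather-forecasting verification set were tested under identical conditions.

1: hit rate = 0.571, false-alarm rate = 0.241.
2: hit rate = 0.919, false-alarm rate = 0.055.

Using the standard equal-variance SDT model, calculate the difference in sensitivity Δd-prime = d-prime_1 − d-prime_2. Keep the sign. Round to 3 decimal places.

Δd-prime = -2.115

1: z(0.571) = 0.1789, z(0.241) = -0.7031, d' = 0.8820
2: z(0.919) = 1.3984, z(0.055) = -1.5982, d' = 2.9966
Δd' = d'_1 − d'_2 = 0.8820 − 2.9966 = -2.1146
2 has the higher sensitivity.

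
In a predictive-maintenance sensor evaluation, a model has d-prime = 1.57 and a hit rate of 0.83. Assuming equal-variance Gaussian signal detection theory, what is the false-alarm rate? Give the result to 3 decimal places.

false-alarm rate = 0.269

z(hit rate) = z(0.83) = 0.9542
z(FA) = z(H) − d' = 0.9542 − 1.57 = -0.6158
false-alarm rate = Φ(-0.6158) = 0.2690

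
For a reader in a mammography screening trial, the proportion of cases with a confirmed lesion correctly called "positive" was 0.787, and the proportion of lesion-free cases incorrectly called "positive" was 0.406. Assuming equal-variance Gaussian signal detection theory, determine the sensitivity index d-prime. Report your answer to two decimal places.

d-prime = 1.03

Φ⁻¹(H) = Φ⁻¹(0.787) = 0.796
Φ⁻¹(FA) = Φ⁻¹(0.406) = -0.238
d' = z(H) − z(FA) = 0.796 − (-0.238) = 1.034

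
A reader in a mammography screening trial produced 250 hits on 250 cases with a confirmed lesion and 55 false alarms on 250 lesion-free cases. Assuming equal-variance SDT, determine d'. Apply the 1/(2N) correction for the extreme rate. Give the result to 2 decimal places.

The hit rate is 250/250 = 1, so apply the 1/(2N) correction: H → 1 − 1/(2·250) = 0.99800.
z(H) = z(0.99800) = 2.878
z(FA) = z(0.22000) = -0.772
d' = 2.878 − (-0.772) = 3.650

d' = 3.65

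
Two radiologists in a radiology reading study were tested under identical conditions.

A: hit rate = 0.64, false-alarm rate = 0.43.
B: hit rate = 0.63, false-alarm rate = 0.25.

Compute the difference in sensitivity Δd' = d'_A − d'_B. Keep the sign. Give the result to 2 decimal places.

A: z(0.64) = 0.358, z(0.43) = -0.176, d' = 0.534
B: z(0.63) = 0.332, z(0.25) = -0.674, d' = 1.006
Δd' = d'_A − d'_B = 0.534 − 1.006 = -0.472
B has the higher sensitivity.

Δd' = -0.47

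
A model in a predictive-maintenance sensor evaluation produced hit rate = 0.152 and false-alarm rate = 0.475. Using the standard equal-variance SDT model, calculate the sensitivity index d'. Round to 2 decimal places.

d' = -0.97

z(H) = -1.0279
z(FA) = -0.0627
d' = z(H) − z(FA) = -1.0279 − (-0.0627) = -0.9652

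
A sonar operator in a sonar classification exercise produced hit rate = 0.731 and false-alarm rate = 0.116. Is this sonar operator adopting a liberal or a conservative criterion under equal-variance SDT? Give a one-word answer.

z(H) = 0.616, z(FA) = -1.195
c = −½·(z(H) + z(FA)) = 0.2895
c > 0 → conservative criterion (biased toward responding “no”).

conservative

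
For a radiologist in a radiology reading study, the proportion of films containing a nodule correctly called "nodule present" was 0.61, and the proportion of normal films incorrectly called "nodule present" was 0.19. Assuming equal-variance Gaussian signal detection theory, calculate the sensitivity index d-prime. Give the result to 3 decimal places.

d-prime = 1.157

Φ⁻¹(H) = Φ⁻¹(0.61) = 0.2793
Φ⁻¹(FA) = Φ⁻¹(0.19) = -0.8779
d' = z(H) − z(FA) = 0.2793 − (-0.8779) = 1.1572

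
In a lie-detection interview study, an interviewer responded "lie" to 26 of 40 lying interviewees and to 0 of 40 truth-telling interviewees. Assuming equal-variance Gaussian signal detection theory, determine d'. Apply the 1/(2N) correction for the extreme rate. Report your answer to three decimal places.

The false-alarm rate is 0/40 = 0, so apply the 1/(2N) correction: FA → 1/(2·40) = 0.01250.
z(H) = z(0.65000) = 0.3853
z(FA) = z(0.01250) = -2.2414
d' = 0.3853 − (-2.2414) = 2.6267

d' = 2.627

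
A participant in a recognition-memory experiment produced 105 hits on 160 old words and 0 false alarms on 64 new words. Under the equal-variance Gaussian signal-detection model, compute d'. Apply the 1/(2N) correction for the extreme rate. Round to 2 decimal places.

The false-alarm rate is 0/64 = 0, so apply the 1/(2N) correction: FA → 1/(2·64) = 0.00781.
z(H) = z(0.65625) = 0.402
z(FA) = z(0.00781) = -2.418
d' = 0.402 − (-2.418) = 2.820

d' = 2.82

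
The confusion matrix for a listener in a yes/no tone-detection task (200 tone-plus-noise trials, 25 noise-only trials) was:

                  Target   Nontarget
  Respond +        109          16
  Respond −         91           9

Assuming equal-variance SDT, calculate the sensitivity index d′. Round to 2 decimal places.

d′ = -0.25

H = 109/200 = 0.5450
FA = 16/25 = 0.6400
z(0.5450) = 0.1130, z(0.6400) = 0.3585
d' = z(H) − z(FA) = 0.1130 − 0.3585 = -0.2455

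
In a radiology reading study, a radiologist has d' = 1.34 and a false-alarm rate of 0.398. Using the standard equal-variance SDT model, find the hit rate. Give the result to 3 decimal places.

hit rate = 0.860

z(false-alarm rate) = z(0.398) = -0.2585
z(H) = z(FA) + d' = -0.2585 + 1.34 = 1.0815
hit rate = Φ(1.0815) = 0.8603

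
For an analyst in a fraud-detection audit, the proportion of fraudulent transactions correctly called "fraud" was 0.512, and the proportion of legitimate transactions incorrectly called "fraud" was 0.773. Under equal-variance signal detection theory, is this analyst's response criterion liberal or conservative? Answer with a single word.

liberal

z(H) = 0.030, z(FA) = 0.749
c = −½·(z(H) + z(FA)) = -0.3895
c < 0 → liberal criterion (biased toward responding “yes”).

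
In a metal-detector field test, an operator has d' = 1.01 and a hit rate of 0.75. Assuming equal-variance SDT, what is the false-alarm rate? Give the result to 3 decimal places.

false-alarm rate = 0.369

z(hit rate) = z(0.75) = 0.6745
z(FA) = z(H) − d' = 0.6745 − 1.01 = -0.3355
false-alarm rate = Φ(-0.3355) = 0.3686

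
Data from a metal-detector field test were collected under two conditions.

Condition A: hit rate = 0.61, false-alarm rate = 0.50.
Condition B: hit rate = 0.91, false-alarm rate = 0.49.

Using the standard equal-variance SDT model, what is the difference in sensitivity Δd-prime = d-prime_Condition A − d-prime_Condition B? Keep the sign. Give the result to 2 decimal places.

Condition A: z(0.61) = 0.279, z(0.50) = 0.000, d' = 0.279
Condition B: z(0.91) = 1.341, z(0.49) = -0.025, d' = 1.366
Δd' = d'_Condition A − d'_Condition B = 0.279 − 1.366 = -1.087
Condition B has the higher sensitivity.

Δd-prime = -1.09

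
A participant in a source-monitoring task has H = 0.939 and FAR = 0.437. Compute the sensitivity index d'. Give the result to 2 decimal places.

d' = 1.71

z(H) = 1.5464
z(FA) = -0.1586
d' = z(H) − z(FA) = 1.5464 − (-0.1586) = 1.7050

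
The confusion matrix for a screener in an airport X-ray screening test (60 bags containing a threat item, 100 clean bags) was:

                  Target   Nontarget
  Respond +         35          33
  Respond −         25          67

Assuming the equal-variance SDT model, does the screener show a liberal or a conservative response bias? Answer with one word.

conservative

z(H) = 0.210, z(FA) = -0.440
c = −½·(z(H) + z(FA)) = 0.115
c > 0 → conservative criterion (biased toward responding “no”).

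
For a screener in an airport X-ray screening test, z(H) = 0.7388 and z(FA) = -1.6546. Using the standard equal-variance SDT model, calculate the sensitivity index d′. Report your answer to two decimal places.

d′ = 2.39

d' = z(H) − z(FA) = 0.7388 − (-1.6546) = 2.3934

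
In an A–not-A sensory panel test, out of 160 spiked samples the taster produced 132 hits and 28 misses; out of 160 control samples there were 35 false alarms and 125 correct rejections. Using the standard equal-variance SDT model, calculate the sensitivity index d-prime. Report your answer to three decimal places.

d-prime = 1.711

H = 132/160 = 0.8250
FA = 35/160 = 0.2188
z(H) = z(0.8250) = 0.9346
z(FA) = z(0.2188) = -0.7763
d' = z(H) − z(FA) = 0.9346 − (-0.7763) = 1.7109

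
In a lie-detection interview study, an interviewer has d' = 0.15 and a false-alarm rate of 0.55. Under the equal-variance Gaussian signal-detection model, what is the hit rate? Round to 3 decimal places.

hit rate = 0.609

z(false-alarm rate) = z(0.55) = 0.1257
z(H) = z(FA) + d' = 0.1257 + 0.15 = 0.2757
hit rate = Φ(0.2757) = 0.6086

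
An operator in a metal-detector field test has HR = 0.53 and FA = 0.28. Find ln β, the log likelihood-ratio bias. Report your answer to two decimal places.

z(0.53) = 0.075, z(0.28) = -0.583
ln β = −½·[z(H)² − z(FA)²] = −0.5 × (0.006 − 0.340) = 0.167

ln β = 0.17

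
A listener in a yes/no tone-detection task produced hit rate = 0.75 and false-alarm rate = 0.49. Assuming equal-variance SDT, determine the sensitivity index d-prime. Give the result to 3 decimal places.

Φ⁻¹(0.75) = 0.6745, Φ⁻¹(0.49) = -0.0251
d' = z(H) − z(FA) = 0.6745 − (-0.0251) = 0.6996

d-prime = 0.700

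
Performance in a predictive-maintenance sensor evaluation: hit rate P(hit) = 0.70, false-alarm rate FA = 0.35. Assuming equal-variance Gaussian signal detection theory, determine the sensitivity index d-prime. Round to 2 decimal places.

z(H) = 0.5244
z(FA) = -0.3853
d' = z(H) − z(FA) = 0.5244 − (-0.3853) = 0.9097

d-prime = 0.91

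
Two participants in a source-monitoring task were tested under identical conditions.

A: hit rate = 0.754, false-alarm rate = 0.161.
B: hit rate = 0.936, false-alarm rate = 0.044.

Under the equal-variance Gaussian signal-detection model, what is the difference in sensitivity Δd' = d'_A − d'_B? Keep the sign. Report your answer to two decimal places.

Δd' = -1.55

A: z(0.754) = 0.687, z(0.161) = -0.990, d' = 1.677
B: z(0.936) = 1.522, z(0.044) = -1.706, d' = 3.228
Δd' = d'_A − d'_B = 1.677 − 3.228 = -1.551
B has the higher sensitivity.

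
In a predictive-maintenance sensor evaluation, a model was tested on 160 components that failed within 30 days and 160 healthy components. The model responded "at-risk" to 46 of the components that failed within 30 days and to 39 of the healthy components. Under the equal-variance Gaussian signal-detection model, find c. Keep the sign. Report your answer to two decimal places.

c = 0.63

H = 46/160 = 0.2875
FA = 39/160 = 0.2437
z(H) = z(0.2875) = -0.561
z(FA) = z(0.2437) = -0.694
c = −½·[z(H) + z(FA)] = −0.5 × (-0.561 + (-0.694)) = 0.6275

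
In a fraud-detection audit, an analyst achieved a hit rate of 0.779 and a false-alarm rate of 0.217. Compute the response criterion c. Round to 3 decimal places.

c = 0.007

z(H) = z(0.779) = 0.7688
z(FA) = z(0.217) = -0.7824
c = −½·[z(H) + z(FA)] = −0.5 × (0.7688 + (-0.7824)) = 0.0068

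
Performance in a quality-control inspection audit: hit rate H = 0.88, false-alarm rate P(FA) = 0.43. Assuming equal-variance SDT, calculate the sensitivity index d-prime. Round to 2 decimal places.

d-prime = 1.35

z(H) = z(0.88) = 1.175
z(FA) = z(0.43) = -0.176
d' = z(H) − z(FA) = 1.175 − (-0.176) = 1.351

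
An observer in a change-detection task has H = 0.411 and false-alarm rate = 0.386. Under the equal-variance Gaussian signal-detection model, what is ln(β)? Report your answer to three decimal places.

ln β = 0.017

z(H) = -0.2250
z(FA) = -0.2898
ln β = −½·[z(H)² − z(FA)²] = −0.5 × (0.0506 − 0.0840) = 0.0167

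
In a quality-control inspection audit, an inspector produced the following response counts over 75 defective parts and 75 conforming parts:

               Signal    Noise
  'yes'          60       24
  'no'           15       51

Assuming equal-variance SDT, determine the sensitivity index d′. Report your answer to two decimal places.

H = 60/75 = 0.8000
FA = 24/75 = 0.3200
Φ⁻¹(0.8000) = 0.842, Φ⁻¹(0.3200) = -0.468
d' = z(H) − z(FA) = 0.842 − (-0.468) = 1.310

d′ = 1.31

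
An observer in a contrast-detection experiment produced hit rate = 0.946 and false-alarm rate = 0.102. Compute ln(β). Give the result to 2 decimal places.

ln β = -0.48

z(H) = z(0.946) = 1.607
z(FA) = z(0.102) = -1.270
ln β = −½·[z(H)² − z(FA)²] = −0.5 × (2.582 − 1.613) = -0.4845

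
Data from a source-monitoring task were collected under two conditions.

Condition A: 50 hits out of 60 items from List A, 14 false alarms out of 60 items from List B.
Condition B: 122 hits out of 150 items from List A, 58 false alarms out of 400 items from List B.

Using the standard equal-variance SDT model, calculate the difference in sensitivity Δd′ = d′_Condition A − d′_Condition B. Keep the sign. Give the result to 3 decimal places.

Δd′ = -0.253

Condition A: z(0.8333) = 0.9673, z(0.2333) = -0.7280, d' = 1.6953
Condition B: z(0.8133) = 0.8901, z(0.1450) = -1.0581, d' = 1.9482
Δd' = d'_Condition A − d'_Condition B = 1.6953 − 1.9482 = -0.2529
Condition B has the higher sensitivity.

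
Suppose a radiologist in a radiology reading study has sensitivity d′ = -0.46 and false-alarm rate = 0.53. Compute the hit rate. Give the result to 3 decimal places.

z(false-alarm rate) = z(0.53) = 0.0753
z(H) = z(FA) + d' = 0.0753 + (-0.46) = -0.3847
hit rate = Φ(-0.3847) = 0.3502

hit rate = 0.350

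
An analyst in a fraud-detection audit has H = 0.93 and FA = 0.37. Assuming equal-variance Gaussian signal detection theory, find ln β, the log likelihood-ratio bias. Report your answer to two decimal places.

ln β = -1.03

Φ⁻¹(0.93) = 1.476, Φ⁻¹(0.37) = -0.332
ln β = −½·[z(H)² − z(FA)²] = −0.5 × (2.179 − 0.110) = -1.0345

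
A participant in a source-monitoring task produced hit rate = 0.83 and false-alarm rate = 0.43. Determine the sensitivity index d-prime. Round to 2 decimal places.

d-prime = 1.13

z(H) = 0.9542
z(FA) = -0.1764
d' = z(H) − z(FA) = 0.9542 − (-0.1764) = 1.1306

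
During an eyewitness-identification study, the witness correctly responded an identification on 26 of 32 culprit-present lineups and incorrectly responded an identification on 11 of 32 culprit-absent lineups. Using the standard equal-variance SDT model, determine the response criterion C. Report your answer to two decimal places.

C = -0.24

H = 26/32 = 0.8125
FA = 11/32 = 0.3438
z(0.8125) = 0.887, z(0.3438) = -0.402
c = −½·[z(H) + z(FA)] = −0.5 × (0.887 + (-0.402)) = -0.2425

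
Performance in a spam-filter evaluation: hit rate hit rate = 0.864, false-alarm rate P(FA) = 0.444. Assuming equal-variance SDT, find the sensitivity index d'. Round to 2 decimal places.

d' = 1.24

Φ⁻¹(H) = 1.098
Φ⁻¹(FA) = -0.141
d' = z(H) − z(FA) = 1.098 − (-0.141) = 1.239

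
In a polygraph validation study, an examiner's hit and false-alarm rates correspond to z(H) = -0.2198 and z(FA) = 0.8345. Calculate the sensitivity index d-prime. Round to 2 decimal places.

d-prime = -1.05

d' = z(H) − z(FA) = -0.2198 − 0.8345 = -1.0543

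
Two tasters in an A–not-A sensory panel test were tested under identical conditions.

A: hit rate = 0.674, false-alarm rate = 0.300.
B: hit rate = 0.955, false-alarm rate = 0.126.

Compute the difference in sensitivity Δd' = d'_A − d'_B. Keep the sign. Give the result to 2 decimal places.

Δd' = -1.87

A: z(0.674) = 0.451, z(0.300) = -0.524, d' = 0.975
B: z(0.955) = 1.695, z(0.126) = -1.146, d' = 2.841
Δd' = d'_A − d'_B = 0.975 − 2.841 = -1.866
B has the higher sensitivity.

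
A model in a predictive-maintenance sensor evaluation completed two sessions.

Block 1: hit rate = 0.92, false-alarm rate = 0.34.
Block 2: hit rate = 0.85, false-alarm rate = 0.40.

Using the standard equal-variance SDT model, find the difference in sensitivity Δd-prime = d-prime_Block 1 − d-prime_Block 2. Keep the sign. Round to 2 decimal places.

Block 1: z(0.92) = 1.405, z(0.34) = -0.412, d' = 1.817
Block 2: z(0.85) = 1.036, z(0.40) = -0.253, d' = 1.289
Δd' = d'_Block 1 − d'_Block 2 = 1.817 − 1.289 = 0.528
Block 1 has the higher sensitivity.

Δd-prime = 0.53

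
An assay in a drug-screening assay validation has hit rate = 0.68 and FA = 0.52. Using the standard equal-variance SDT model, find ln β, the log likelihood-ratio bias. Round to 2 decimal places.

ln β = -0.11

z(0.68) = 0.468, z(0.52) = 0.050
ln β = −½·[z(H)² − z(FA)²] = −0.5 × (0.219 − 0.003) = -0.108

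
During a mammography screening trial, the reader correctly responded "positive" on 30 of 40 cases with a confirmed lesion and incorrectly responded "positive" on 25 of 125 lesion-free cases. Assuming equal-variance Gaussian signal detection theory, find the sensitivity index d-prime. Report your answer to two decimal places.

d-prime = 1.52

H = 30/40 = 0.7500
FA = 25/125 = 0.2000
z(H) = 0.6745
z(FA) = -0.8416
d' = z(H) − z(FA) = 0.6745 − (-0.8416) = 1.5161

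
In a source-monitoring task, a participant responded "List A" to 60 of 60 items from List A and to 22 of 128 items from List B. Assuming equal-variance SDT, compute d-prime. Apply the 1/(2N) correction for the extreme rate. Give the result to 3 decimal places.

d-prime = 3.341

The hit rate is 60/60 = 1, so apply the 1/(2N) correction: H → 1 − 1/(2·60) = 0.99167.
z(H) = z(0.99167) = 2.3941
z(FA) = z(0.17188) = -0.9468
d' = 2.3941 − (-0.9468) = 3.3409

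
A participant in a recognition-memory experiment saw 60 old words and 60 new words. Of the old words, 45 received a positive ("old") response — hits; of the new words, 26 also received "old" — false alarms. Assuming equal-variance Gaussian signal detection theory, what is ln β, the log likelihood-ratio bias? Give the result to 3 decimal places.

H = 45/60 = 0.7500
FA = 26/60 = 0.4333
z(H) = 0.6745
z(FA) = -0.1680
ln β = −½·[z(H)² − z(FA)²] = −0.5 × (0.4550 − 0.0282) = -0.2134

ln β = -0.213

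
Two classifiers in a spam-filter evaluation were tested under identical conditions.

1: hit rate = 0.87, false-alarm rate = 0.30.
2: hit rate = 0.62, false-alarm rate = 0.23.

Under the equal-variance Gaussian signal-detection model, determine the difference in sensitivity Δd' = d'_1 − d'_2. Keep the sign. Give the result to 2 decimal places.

1: z(0.87) = 1.126, z(0.30) = -0.524, d' = 1.650
2: z(0.62) = 0.305, z(0.23) = -0.739, d' = 1.044
Δd' = d'_1 − d'_2 = 1.650 − 1.044 = 0.606
1 has the higher sensitivity.

Δd' = 0.61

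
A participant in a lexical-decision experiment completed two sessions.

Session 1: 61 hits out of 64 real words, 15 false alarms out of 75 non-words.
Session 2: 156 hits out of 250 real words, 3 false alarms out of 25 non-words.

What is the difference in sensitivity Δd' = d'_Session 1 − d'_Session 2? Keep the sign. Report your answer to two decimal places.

Session 1: z(0.9531) = 1.676, z(0.2000) = -0.842, d' = 2.518
Session 2: z(0.6240) = 0.316, z(0.1200) = -1.175, d' = 1.491
Δd' = d'_Session 1 − d'_Session 2 = 2.518 − 1.491 = 1.027
Session 1 has the higher sensitivity.

Δd' = 1.03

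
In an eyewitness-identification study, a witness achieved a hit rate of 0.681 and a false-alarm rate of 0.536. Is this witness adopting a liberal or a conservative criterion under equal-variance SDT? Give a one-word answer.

z(H) = 0.470, z(FA) = 0.090
c = −½·(z(H) + z(FA)) = -0.280
c < 0 → liberal criterion (biased toward responding “yes”).

liberal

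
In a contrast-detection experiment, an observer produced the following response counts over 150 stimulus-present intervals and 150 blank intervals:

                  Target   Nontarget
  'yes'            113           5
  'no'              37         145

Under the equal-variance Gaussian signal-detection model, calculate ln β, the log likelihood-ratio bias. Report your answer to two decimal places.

ln β = 1.45

H = 113/150 = 0.7533
FA = 5/150 = 0.0333
z(0.7533) = 0.685, z(0.0333) = -1.834
ln β = −½·[z(H)² − z(FA)²] = −0.5 × (0.469 − 3.364) = 1.4475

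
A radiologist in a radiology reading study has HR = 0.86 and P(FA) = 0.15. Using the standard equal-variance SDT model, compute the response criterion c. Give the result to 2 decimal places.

c = -0.02

z(H) = 1.080
z(FA) = -1.036
c = −½·[z(H) + z(FA)] = −0.5 × (1.080 + (-1.036)) = -0.022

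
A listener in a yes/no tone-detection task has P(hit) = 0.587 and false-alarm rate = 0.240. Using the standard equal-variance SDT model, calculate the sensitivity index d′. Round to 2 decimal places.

d′ = 0.93

Φ⁻¹(H) = Φ⁻¹(0.587) = 0.220
Φ⁻¹(FA) = Φ⁻¹(0.240) = -0.706
d' = z(H) − z(FA) = 0.220 − (-0.706) = 0.926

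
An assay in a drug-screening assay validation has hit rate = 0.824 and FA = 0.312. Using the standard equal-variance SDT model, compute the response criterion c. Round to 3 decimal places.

c = -0.220

Φ⁻¹(H) = Φ⁻¹(0.824) = 0.9307
Φ⁻¹(FA) = Φ⁻¹(0.312) = -0.4902
c = −½·[z(H) + z(FA)] = −0.5 × (0.9307 + (-0.4902)) = -0.22025
c < 0: the assay has a liberal response bias.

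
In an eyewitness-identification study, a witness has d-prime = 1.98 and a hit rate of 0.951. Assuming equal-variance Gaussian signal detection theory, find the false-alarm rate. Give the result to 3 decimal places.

z(hit rate) = z(0.951) = 1.6546
z(FA) = z(H) − d' = 1.6546 − 1.98 = -0.3254
false-alarm rate = Φ(-0.3254) = 0.3724

false-alarm rate = 0.372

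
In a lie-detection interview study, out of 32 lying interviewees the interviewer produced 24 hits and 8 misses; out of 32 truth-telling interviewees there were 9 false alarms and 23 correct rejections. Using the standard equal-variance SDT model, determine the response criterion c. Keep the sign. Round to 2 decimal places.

c = -0.05

H = 24/32 = 0.7500
FA = 9/32 = 0.2812
z(H) = z(0.7500) = 0.6745
z(FA) = z(0.2812) = -0.5793
c = −½·[z(H) + z(FA)] = −0.5 × (0.6745 + (-0.5793)) = -0.0476
c < 0: the interviewer has a liberal response bias.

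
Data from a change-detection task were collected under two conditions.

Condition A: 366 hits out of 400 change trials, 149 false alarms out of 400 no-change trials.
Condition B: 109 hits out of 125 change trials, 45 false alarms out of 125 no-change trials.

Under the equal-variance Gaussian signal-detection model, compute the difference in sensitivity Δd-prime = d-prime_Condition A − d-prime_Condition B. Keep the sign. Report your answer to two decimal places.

Δd-prime = 0.20

Condition A: z(0.9150) = 1.372, z(0.3725) = -0.325, d' = 1.697
Condition B: z(0.8720) = 1.136, z(0.3600) = -0.358, d' = 1.494
Δd' = d'_Condition A − d'_Condition B = 1.697 − 1.494 = 0.203
Condition A has the higher sensitivity.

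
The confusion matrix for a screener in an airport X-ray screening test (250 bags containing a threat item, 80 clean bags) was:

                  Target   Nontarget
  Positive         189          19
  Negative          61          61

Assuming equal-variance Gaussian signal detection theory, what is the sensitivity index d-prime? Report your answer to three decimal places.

H = 189/250 = 0.7560
FA = 19/80 = 0.2375
z(0.7560) = 0.6935, z(0.2375) = -0.7144
d' = z(H) − z(FA) = 0.6935 − (-0.7144) = 1.4079

d-prime = 1.408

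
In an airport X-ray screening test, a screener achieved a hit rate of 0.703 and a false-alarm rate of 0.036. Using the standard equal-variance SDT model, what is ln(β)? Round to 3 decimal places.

Φ⁻¹(H) = 0.5330
Φ⁻¹(FA) = -1.7991
ln β = −½·[z(H)² − z(FA)²] = −0.5 × (0.2841 − 3.2368) = 1.47635

ln β = 1.476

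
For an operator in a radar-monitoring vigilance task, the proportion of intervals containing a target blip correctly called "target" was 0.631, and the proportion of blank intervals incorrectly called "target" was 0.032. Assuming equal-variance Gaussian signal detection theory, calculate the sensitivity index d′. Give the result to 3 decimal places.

z(0.631) = 0.3345, z(0.032) = -1.8522
d' = z(H) − z(FA) = 0.3345 − (-1.8522) = 2.1867

d′ = 2.187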